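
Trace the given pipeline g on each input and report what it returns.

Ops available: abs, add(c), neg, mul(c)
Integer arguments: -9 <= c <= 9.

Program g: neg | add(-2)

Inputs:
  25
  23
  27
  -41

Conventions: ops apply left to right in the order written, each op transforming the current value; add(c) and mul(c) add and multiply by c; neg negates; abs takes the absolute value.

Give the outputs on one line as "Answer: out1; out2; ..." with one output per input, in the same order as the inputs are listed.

-27; -25; -29; 39

Execution, op by op:
  25 -> -25 -> -27
  23 -> -23 -> -25
  27 -> -27 -> -29
  -41 -> 41 -> 39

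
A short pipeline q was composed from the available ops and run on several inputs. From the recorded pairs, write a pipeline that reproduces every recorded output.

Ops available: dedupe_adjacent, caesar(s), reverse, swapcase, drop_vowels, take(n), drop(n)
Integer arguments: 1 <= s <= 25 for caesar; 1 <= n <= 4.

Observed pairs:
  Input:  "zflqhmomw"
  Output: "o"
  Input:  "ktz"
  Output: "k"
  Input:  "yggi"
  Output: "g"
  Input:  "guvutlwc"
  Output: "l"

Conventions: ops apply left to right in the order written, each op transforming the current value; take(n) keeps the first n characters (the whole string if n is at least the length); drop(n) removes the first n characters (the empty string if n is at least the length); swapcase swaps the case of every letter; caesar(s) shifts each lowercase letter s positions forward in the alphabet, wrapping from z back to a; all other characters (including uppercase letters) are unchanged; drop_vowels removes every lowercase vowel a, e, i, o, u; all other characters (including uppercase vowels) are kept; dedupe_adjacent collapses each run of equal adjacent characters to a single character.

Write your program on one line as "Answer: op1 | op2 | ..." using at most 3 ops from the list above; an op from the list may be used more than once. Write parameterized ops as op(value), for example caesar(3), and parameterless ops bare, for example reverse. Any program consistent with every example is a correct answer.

reverse | drop(2) | take(1)

Check, running the answer program on each example:
  "zflqhmomw" -> "wmomhqlfz" -> "omhqlfz" -> "o"
  "ktz" -> "ztk" -> "k" -> "k"
  "yggi" -> "iggy" -> "gy" -> "g"
  "guvutlwc" -> "cwltuvug" -> "ltuvug" -> "l"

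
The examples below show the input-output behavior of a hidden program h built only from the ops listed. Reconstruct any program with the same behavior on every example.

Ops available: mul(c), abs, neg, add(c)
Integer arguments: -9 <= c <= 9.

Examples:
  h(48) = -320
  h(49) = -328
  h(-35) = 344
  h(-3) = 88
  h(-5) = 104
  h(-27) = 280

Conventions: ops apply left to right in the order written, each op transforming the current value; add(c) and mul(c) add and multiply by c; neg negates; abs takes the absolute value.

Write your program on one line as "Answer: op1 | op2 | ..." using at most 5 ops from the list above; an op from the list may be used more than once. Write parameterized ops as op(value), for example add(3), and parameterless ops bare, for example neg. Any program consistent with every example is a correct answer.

add(-7) | add(-1) | mul(8) | mul(-1)

Check, running the answer program on each example:
  48 -> 41 -> 40 -> 320 -> -320
  49 -> 42 -> 41 -> 328 -> -328
  -35 -> -42 -> -43 -> -344 -> 344
  -3 -> -10 -> -11 -> -88 -> 88
  -5 -> -12 -> -13 -> -104 -> 104
  -27 -> -34 -> -35 -> -280 -> 280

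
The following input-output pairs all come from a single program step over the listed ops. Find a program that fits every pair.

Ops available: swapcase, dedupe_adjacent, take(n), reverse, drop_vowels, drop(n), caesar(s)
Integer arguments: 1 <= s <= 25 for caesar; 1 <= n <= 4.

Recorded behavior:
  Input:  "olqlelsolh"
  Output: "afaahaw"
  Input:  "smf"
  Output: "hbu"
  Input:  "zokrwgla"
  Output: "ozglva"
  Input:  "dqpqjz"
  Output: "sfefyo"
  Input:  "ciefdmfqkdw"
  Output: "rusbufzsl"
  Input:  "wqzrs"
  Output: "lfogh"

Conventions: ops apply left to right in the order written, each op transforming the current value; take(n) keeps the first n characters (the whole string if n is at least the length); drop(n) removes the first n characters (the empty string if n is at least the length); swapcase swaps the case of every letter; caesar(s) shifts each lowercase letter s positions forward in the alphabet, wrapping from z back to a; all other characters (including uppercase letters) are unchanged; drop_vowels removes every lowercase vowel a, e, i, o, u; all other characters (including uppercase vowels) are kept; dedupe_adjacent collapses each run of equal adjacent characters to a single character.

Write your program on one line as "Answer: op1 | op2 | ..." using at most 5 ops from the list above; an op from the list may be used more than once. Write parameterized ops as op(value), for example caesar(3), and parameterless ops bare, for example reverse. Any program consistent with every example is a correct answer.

drop_vowels | reverse | caesar(15) | reverse

Check, running the answer program on each example:
  "olqlelsolh" -> "lqllslh" -> "hlsllql" -> "wahaafa" -> "afaahaw"
  "smf" -> "smf" -> "fms" -> "ubh" -> "hbu"
  "zokrwgla" -> "zkrwgl" -> "lgwrkz" -> "avlgzo" -> "ozglva"
  "dqpqjz" -> "dqpqjz" -> "zjqpqd" -> "oyfefs" -> "sfefyo"
  "ciefdmfqkdw" -> "cfdmfqkdw" -> "wdkqfmdfc" -> "lszfubsur" -> "rusbufzsl"
  "wqzrs" -> "wqzrs" -> "srzqw" -> "hgofl" -> "lfogh"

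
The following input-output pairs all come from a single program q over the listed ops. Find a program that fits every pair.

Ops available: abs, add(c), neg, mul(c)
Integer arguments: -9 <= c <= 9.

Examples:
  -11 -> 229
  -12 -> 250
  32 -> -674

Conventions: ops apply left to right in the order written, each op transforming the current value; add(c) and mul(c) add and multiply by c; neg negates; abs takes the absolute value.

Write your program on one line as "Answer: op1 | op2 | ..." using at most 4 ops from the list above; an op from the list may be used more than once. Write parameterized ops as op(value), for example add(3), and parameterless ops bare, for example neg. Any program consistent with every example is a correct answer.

mul(3) | mul(7) | add(2) | neg

Check, running the answer program on each example:
  -11 -> -33 -> -231 -> -229 -> 229
  -12 -> -36 -> -252 -> -250 -> 250
  32 -> 96 -> 672 -> 674 -> -674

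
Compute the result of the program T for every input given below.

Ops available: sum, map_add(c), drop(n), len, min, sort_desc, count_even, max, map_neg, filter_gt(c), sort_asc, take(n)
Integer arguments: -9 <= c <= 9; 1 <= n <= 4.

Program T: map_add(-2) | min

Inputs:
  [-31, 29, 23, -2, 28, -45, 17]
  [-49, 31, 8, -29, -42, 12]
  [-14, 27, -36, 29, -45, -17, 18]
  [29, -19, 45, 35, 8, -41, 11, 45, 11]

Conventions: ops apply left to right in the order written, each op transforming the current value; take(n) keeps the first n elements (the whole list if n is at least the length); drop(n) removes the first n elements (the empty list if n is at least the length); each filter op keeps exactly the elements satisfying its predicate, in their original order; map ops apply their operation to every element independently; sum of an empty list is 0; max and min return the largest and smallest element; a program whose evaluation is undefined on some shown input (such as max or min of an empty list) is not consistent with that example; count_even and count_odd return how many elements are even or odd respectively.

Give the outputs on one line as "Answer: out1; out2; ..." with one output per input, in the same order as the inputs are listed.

-47; -51; -47; -43

Execution, op by op:
  [-31, 29, 23, -2, 28, -45, 17] -> [-33, 27, 21, -4, 26, -47, 15] -> -47
  [-49, 31, 8, -29, -42, 12] -> [-51, 29, 6, -31, -44, 10] -> -51
  [-14, 27, -36, 29, -45, -17, 18] -> [-16, 25, -38, 27, -47, -19, 16] -> -47
  [29, -19, 45, 35, 8, -41, 11, 45, 11] -> [27, -21, 43, 33, 6, -43, 9, 43, 9] -> -43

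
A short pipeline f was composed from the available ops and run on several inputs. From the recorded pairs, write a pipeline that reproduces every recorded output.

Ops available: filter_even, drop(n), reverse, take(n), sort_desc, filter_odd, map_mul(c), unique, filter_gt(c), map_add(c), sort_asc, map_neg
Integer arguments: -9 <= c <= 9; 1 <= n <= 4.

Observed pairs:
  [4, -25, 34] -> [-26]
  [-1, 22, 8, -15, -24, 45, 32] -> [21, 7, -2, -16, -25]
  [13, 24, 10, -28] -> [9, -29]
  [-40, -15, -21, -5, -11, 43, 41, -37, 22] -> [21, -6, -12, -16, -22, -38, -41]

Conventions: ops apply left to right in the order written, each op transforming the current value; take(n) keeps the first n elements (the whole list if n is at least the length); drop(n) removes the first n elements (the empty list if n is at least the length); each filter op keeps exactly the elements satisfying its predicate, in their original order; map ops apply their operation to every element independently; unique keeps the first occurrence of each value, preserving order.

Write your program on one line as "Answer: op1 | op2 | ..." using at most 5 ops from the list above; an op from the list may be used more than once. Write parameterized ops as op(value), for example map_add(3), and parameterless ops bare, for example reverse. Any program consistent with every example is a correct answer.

sort_asc | sort_desc | drop(1) | map_add(-1) | drop(1)

Check, running the answer program on each example:
  [4, -25, 34] -> [-25, 4, 34] -> [34, 4, -25] -> [4, -25] -> [3, -26] -> [-26]
  [-1, 22, 8, -15, -24, 45, 32] -> [-24, -15, -1, 8, 22, 32, 45] -> [45, 32, 22, 8, -1, -15, -24] -> [32, 22, 8, -1, -15, -24] -> [31, 21, 7, -2, -16, -25] -> [21, 7, -2, -16, -25]
  [13, 24, 10, -28] -> [-28, 10, 13, 24] -> [24, 13, 10, -28] -> [13, 10, -28] -> [12, 9, -29] -> [9, -29]
  [-40, -15, -21, -5, -11, 43, 41, -37, 22] -> [-40, -37, -21, -15, -11, -5, 22, 41, 43] -> [43, 41, 22, -5, -11, -15, -21, -37, -40] -> [41, 22, -5, -11, -15, -21, -37, -40] -> [40, 21, -6, -12, -16, -22, -38, -41] -> [21, -6, -12, -16, -22, -38, -41]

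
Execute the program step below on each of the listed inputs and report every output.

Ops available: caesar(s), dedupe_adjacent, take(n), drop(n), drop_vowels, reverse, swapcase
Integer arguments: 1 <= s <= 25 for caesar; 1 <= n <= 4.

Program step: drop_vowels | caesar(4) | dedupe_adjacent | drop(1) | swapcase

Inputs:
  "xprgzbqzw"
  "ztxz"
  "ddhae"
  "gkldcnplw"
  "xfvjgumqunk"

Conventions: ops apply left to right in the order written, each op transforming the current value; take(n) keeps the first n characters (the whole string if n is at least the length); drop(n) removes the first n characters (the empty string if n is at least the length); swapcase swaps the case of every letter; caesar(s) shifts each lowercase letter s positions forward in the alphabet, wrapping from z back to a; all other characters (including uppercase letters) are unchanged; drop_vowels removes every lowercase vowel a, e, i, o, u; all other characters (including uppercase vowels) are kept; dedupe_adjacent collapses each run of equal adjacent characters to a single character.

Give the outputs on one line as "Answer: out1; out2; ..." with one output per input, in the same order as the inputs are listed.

"TVKDFUDA"; "XBD"; "L"; "OPHGRTPA"; "JZNKQURO"

Execution, op by op:
  "xprgzbqzw" -> "xprgzbqzw" -> "btvkdfuda" -> "btvkdfuda" -> "tvkdfuda" -> "TVKDFUDA"
  "ztxz" -> "ztxz" -> "dxbd" -> "dxbd" -> "xbd" -> "XBD"
  "ddhae" -> "ddh" -> "hhl" -> "hl" -> "l" -> "L"
  "gkldcnplw" -> "gkldcnplw" -> "kophgrtpa" -> "kophgrtpa" -> "ophgrtpa" -> "OPHGRTPA"
  "xfvjgumqunk" -> "xfvjgmqnk" -> "bjznkquro" -> "bjznkquro" -> "jznkquro" -> "JZNKQURO"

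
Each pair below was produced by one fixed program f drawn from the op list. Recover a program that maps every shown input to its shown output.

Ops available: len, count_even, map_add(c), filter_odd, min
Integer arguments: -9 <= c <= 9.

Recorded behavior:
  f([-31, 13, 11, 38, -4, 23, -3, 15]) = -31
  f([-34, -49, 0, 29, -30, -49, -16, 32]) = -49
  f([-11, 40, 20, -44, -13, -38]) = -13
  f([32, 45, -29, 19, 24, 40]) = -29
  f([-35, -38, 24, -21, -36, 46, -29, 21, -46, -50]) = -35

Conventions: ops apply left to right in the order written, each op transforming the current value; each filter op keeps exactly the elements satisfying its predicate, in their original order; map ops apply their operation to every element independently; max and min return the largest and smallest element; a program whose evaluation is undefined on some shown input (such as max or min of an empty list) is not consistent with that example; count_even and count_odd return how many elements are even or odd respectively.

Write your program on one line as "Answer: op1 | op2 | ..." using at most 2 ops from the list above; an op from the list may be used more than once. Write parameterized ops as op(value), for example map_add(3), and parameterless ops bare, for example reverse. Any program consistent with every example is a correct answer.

filter_odd | min

Check, running the answer program on each example:
  [-31, 13, 11, 38, -4, 23, -3, 15] -> [-31, 13, 11, 23, -3, 15] -> -31
  [-34, -49, 0, 29, -30, -49, -16, 32] -> [-49, 29, -49] -> -49
  [-11, 40, 20, -44, -13, -38] -> [-11, -13] -> -13
  [32, 45, -29, 19, 24, 40] -> [45, -29, 19] -> -29
  [-35, -38, 24, -21, -36, 46, -29, 21, -46, -50] -> [-35, -21, -29, 21] -> -35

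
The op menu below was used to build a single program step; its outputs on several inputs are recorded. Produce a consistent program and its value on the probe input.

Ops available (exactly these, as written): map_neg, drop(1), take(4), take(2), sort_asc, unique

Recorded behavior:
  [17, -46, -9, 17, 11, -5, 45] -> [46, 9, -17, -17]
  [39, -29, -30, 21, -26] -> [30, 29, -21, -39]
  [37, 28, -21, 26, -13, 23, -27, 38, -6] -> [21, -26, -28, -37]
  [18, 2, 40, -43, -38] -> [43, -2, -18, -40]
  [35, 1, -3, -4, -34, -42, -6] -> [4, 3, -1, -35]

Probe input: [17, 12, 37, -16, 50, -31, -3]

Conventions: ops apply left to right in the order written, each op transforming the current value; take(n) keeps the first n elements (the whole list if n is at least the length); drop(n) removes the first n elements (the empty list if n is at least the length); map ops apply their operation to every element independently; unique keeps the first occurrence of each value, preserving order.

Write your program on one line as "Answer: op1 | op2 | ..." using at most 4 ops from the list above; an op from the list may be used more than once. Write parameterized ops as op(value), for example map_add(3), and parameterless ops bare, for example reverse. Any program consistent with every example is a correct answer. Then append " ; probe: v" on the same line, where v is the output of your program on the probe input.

take(4) | sort_asc | map_neg ; probe: [16, -12, -17, -37]

Check, running the answer program on each example:
  [17, -46, -9, 17, 11, -5, 45] -> [17, -46, -9, 17] -> [-46, -9, 17, 17] -> [46, 9, -17, -17]
  [39, -29, -30, 21, -26] -> [39, -29, -30, 21] -> [-30, -29, 21, 39] -> [30, 29, -21, -39]
  [37, 28, -21, 26, -13, 23, -27, 38, -6] -> [37, 28, -21, 26] -> [-21, 26, 28, 37] -> [21, -26, -28, -37]
  [18, 2, 40, -43, -38] -> [18, 2, 40, -43] -> [-43, 2, 18, 40] -> [43, -2, -18, -40]
  [35, 1, -3, -4, -34, -42, -6] -> [35, 1, -3, -4] -> [-4, -3, 1, 35] -> [4, 3, -1, -35]
  probe: [17, 12, 37, -16, 50, -31, -3] -> [17, 12, 37, -16] -> [-16, 12, 17, 37] -> [16, -12, -17, -37]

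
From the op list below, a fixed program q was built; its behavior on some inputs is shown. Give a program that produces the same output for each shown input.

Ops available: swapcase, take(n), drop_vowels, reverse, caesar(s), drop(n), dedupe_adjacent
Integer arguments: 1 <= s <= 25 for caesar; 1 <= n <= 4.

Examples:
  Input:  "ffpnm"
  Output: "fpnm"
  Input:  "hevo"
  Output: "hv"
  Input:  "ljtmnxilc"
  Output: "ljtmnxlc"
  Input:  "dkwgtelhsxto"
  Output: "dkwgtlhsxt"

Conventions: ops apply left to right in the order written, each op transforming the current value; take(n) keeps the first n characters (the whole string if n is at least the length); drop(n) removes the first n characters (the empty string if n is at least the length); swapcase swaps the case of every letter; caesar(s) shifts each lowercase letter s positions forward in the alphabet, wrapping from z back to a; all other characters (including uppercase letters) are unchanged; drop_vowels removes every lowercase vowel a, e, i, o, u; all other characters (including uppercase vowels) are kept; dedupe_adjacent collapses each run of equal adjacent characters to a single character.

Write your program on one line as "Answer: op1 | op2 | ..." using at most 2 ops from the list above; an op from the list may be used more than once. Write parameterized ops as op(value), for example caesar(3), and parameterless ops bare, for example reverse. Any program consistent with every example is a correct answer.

dedupe_adjacent | drop_vowels

Check, running the answer program on each example:
  "ffpnm" -> "fpnm" -> "fpnm"
  "hevo" -> "hevo" -> "hv"
  "ljtmnxilc" -> "ljtmnxilc" -> "ljtmnxlc"
  "dkwgtelhsxto" -> "dkwgtelhsxto" -> "dkwgtlhsxt"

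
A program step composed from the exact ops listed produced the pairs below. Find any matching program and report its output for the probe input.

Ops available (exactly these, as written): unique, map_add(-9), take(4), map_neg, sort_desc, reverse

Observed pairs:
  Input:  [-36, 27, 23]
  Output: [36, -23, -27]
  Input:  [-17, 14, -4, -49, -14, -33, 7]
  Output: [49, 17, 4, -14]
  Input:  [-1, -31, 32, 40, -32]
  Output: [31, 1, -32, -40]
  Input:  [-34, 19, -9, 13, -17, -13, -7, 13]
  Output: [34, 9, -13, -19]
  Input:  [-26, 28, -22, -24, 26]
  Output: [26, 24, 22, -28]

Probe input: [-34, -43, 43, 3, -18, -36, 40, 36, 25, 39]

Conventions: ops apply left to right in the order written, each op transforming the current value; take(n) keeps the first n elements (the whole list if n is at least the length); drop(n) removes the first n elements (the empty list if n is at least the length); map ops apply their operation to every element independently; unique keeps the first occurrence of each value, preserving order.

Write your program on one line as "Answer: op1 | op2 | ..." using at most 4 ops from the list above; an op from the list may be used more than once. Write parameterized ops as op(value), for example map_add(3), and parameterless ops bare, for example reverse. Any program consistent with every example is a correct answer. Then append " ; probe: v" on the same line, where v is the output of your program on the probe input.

take(4) | map_neg | sort_desc ; probe: [43, 34, -3, -43]

Check, running the answer program on each example:
  [-36, 27, 23] -> [-36, 27, 23] -> [36, -27, -23] -> [36, -23, -27]
  [-17, 14, -4, -49, -14, -33, 7] -> [-17, 14, -4, -49] -> [17, -14, 4, 49] -> [49, 17, 4, -14]
  [-1, -31, 32, 40, -32] -> [-1, -31, 32, 40] -> [1, 31, -32, -40] -> [31, 1, -32, -40]
  [-34, 19, -9, 13, -17, -13, -7, 13] -> [-34, 19, -9, 13] -> [34, -19, 9, -13] -> [34, 9, -13, -19]
  [-26, 28, -22, -24, 26] -> [-26, 28, -22, -24] -> [26, -28, 22, 24] -> [26, 24, 22, -28]
  probe: [-34, -43, 43, 3, -18, -36, 40, 36, 25, 39] -> [-34, -43, 43, 3] -> [34, 43, -43, -3] -> [43, 34, -3, -43]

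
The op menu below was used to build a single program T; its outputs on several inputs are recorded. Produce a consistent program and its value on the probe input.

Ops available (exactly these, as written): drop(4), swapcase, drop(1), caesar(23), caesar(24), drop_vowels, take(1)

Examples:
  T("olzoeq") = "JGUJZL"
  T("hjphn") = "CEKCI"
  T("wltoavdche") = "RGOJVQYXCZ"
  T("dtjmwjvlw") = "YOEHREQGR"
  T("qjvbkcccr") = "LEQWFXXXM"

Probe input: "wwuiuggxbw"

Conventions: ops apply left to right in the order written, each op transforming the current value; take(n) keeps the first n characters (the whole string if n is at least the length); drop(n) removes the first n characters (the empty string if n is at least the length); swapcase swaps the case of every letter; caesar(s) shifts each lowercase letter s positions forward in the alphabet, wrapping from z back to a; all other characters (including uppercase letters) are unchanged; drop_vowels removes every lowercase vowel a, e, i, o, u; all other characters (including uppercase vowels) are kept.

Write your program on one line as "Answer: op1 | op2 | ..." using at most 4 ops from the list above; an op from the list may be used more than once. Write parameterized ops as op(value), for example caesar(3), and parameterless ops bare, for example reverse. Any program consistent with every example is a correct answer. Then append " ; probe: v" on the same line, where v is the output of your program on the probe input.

caesar(23) | caesar(24) | swapcase ; probe: "RRPDPBBSWR"

Check, running the answer program on each example:
  "olzoeq" -> "liwlbn" -> "jgujzl" -> "JGUJZL"
  "hjphn" -> "egmek" -> "cekci" -> "CEKCI"
  "wltoavdche" -> "tiqlxsazeb" -> "rgojvqyxcz" -> "RGOJVQYXCZ"
  "dtjmwjvlw" -> "aqgjtgsit" -> "yoehreqgr" -> "YOEHREQGR"
  "qjvbkcccr" -> "ngsyhzzzo" -> "leqwfxxxm" -> "LEQWFXXXM"
  probe: "wwuiuggxbw" -> "ttrfrdduyt" -> "rrpdpbbswr" -> "RRPDPBBSWR"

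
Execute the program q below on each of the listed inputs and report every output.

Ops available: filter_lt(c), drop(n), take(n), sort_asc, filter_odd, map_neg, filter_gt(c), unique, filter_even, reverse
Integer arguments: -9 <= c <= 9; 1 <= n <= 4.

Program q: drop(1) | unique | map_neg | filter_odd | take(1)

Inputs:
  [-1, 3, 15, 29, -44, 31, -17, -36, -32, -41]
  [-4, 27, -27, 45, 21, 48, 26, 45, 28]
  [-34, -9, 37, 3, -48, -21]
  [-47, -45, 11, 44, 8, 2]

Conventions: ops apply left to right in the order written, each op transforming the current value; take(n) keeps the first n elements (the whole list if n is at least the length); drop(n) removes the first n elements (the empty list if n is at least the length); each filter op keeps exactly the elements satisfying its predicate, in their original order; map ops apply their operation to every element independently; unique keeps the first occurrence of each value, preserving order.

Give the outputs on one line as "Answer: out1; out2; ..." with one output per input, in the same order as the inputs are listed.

[-3]; [-27]; [9]; [45]

Execution, op by op:
  [-1, 3, 15, 29, -44, 31, -17, -36, -32, -41] -> [3, 15, 29, -44, 31, -17, -36, -32, -41] -> [3, 15, 29, -44, 31, -17, -36, -32, -41] -> [-3, -15, -29, 44, -31, 17, 36, 32, 41] -> [-3, -15, -29, -31, 17, 41] -> [-3]
  [-4, 27, -27, 45, 21, 48, 26, 45, 28] -> [27, -27, 45, 21, 48, 26, 45, 28] -> [27, -27, 45, 21, 48, 26, 28] -> [-27, 27, -45, -21, -48, -26, -28] -> [-27, 27, -45, -21] -> [-27]
  [-34, -9, 37, 3, -48, -21] -> [-9, 37, 3, -48, -21] -> [-9, 37, 3, -48, -21] -> [9, -37, -3, 48, 21] -> [9, -37, -3, 21] -> [9]
  [-47, -45, 11, 44, 8, 2] -> [-45, 11, 44, 8, 2] -> [-45, 11, 44, 8, 2] -> [45, -11, -44, -8, -2] -> [45, -11] -> [45]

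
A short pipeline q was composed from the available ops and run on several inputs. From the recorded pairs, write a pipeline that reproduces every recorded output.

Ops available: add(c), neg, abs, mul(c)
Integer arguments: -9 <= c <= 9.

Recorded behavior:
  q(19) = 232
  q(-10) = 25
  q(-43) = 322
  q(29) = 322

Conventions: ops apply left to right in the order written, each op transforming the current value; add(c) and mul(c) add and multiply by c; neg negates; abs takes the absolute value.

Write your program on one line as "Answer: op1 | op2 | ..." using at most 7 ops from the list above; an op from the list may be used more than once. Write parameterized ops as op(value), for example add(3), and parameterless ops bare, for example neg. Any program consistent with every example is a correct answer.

neg | add(-7) | abs | mul(9) | add(-8) | add(6)

Check, running the answer program on each example:
  19 -> -19 -> -26 -> 26 -> 234 -> 226 -> 232
  -10 -> 10 -> 3 -> 3 -> 27 -> 19 -> 25
  -43 -> 43 -> 36 -> 36 -> 324 -> 316 -> 322
  29 -> -29 -> -36 -> 36 -> 324 -> 316 -> 322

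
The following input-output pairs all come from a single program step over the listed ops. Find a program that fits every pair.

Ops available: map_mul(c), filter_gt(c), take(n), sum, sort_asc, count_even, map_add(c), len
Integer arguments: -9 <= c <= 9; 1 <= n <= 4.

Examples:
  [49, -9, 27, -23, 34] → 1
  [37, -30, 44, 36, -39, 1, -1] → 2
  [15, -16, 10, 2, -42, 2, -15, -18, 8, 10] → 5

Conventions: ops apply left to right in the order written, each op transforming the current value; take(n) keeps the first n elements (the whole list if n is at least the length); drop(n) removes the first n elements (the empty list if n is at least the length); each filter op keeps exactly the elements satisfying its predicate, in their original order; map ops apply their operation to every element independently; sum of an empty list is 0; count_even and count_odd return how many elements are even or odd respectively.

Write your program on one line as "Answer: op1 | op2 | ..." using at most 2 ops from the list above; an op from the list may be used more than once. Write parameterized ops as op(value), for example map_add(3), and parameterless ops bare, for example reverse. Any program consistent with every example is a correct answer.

filter_gt(-1) | count_even

Check, running the answer program on each example:
  [49, -9, 27, -23, 34] -> [49, 27, 34] -> 1
  [37, -30, 44, 36, -39, 1, -1] -> [37, 44, 36, 1] -> 2
  [15, -16, 10, 2, -42, 2, -15, -18, 8, 10] -> [15, 10, 2, 2, 8, 10] -> 5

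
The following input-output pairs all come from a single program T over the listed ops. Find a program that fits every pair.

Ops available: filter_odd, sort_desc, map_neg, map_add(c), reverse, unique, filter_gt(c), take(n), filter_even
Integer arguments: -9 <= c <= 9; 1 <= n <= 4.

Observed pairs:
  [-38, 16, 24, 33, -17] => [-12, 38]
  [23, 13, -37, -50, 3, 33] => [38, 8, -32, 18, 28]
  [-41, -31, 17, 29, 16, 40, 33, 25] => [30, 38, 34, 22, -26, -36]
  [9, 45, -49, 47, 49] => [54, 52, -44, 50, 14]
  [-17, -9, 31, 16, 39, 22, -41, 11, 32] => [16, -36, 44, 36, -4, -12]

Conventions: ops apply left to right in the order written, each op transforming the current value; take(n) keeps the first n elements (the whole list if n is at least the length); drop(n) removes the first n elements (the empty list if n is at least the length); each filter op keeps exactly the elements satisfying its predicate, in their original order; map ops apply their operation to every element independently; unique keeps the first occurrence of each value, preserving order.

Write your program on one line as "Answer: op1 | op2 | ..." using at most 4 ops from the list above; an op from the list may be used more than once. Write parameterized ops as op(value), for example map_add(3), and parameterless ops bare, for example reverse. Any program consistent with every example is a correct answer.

map_add(8) | map_add(-3) | filter_even | reverse

Check, running the answer program on each example:
  [-38, 16, 24, 33, -17] -> [-30, 24, 32, 41, -9] -> [-33, 21, 29, 38, -12] -> [38, -12] -> [-12, 38]
  [23, 13, -37, -50, 3, 33] -> [31, 21, -29, -42, 11, 41] -> [28, 18, -32, -45, 8, 38] -> [28, 18, -32, 8, 38] -> [38, 8, -32, 18, 28]
  [-41, -31, 17, 29, 16, 40, 33, 25] -> [-33, -23, 25, 37, 24, 48, 41, 33] -> [-36, -26, 22, 34, 21, 45, 38, 30] -> [-36, -26, 22, 34, 38, 30] -> [30, 38, 34, 22, -26, -36]
  [9, 45, -49, 47, 49] -> [17, 53, -41, 55, 57] -> [14, 50, -44, 52, 54] -> [14, 50, -44, 52, 54] -> [54, 52, -44, 50, 14]
  [-17, -9, 31, 16, 39, 22, -41, 11, 32] -> [-9, -1, 39, 24, 47, 30, -33, 19, 40] -> [-12, -4, 36, 21, 44, 27, -36, 16, 37] -> [-12, -4, 36, 44, -36, 16] -> [16, -36, 44, 36, -4, -12]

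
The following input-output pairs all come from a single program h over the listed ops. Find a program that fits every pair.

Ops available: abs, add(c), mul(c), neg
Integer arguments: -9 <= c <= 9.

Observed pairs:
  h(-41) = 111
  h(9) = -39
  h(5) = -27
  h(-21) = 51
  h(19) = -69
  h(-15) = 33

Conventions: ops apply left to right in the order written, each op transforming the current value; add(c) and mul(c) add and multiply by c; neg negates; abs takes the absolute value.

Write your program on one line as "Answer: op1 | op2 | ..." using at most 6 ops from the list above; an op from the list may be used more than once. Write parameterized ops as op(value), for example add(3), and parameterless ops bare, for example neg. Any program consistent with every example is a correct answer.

neg | add(1) | add(-5) | neg | mul(-3)

Check, running the answer program on each example:
  -41 -> 41 -> 42 -> 37 -> -37 -> 111
  9 -> -9 -> -8 -> -13 -> 13 -> -39
  5 -> -5 -> -4 -> -9 -> 9 -> -27
  -21 -> 21 -> 22 -> 17 -> -17 -> 51
  19 -> -19 -> -18 -> -23 -> 23 -> -69
  -15 -> 15 -> 16 -> 11 -> -11 -> 33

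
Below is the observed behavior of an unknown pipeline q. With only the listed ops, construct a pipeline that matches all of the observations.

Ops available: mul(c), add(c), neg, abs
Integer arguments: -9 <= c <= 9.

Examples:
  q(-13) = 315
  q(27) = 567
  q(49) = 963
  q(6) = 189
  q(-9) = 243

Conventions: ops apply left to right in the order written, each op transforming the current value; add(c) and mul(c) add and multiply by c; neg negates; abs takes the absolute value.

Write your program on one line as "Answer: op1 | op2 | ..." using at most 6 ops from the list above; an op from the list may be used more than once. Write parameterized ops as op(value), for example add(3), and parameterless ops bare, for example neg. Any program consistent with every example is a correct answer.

abs | mul(2) | neg | add(-9) | mul(-9)

Check, running the answer program on each example:
  -13 -> 13 -> 26 -> -26 -> -35 -> 315
  27 -> 27 -> 54 -> -54 -> -63 -> 567
  49 -> 49 -> 98 -> -98 -> -107 -> 963
  6 -> 6 -> 12 -> -12 -> -21 -> 189
  -9 -> 9 -> 18 -> -18 -> -27 -> 243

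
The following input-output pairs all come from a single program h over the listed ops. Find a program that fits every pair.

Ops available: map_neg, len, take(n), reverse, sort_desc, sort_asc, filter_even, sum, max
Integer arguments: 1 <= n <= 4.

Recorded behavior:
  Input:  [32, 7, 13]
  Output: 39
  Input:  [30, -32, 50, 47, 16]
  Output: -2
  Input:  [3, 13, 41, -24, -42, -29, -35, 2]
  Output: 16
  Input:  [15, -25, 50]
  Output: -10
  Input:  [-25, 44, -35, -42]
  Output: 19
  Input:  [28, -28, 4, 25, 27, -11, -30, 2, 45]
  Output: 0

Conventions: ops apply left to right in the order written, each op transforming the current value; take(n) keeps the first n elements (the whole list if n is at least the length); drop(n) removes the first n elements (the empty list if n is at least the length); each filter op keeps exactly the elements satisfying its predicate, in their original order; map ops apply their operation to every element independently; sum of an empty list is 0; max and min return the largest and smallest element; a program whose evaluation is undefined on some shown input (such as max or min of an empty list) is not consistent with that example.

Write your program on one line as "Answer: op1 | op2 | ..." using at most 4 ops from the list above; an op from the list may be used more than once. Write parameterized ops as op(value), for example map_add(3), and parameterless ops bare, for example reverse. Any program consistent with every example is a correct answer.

take(2) | sort_desc | sum

Check, running the answer program on each example:
  [32, 7, 13] -> [32, 7] -> [32, 7] -> 39
  [30, -32, 50, 47, 16] -> [30, -32] -> [30, -32] -> -2
  [3, 13, 41, -24, -42, -29, -35, 2] -> [3, 13] -> [13, 3] -> 16
  [15, -25, 50] -> [15, -25] -> [15, -25] -> -10
  [-25, 44, -35, -42] -> [-25, 44] -> [44, -25] -> 19
  [28, -28, 4, 25, 27, -11, -30, 2, 45] -> [28, -28] -> [28, -28] -> 0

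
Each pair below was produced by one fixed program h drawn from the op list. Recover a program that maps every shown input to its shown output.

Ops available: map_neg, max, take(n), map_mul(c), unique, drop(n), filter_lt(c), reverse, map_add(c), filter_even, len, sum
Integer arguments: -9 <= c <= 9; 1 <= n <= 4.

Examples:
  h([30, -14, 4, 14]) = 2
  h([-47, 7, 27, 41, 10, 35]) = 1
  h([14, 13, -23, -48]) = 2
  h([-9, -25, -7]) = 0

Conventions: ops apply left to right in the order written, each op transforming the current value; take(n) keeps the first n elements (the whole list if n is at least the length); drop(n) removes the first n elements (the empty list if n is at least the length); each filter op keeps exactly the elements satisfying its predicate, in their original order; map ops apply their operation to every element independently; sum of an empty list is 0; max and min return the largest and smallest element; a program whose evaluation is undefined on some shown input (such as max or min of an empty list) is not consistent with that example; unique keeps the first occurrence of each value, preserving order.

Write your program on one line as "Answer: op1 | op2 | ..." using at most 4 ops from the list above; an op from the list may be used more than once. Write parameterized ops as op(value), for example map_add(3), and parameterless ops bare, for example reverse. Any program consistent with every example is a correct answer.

filter_even | take(2) | len

Check, running the answer program on each example:
  [30, -14, 4, 14] -> [30, -14, 4, 14] -> [30, -14] -> 2
  [-47, 7, 27, 41, 10, 35] -> [10] -> [10] -> 1
  [14, 13, -23, -48] -> [14, -48] -> [14, -48] -> 2
  [-9, -25, -7] -> [] -> [] -> 0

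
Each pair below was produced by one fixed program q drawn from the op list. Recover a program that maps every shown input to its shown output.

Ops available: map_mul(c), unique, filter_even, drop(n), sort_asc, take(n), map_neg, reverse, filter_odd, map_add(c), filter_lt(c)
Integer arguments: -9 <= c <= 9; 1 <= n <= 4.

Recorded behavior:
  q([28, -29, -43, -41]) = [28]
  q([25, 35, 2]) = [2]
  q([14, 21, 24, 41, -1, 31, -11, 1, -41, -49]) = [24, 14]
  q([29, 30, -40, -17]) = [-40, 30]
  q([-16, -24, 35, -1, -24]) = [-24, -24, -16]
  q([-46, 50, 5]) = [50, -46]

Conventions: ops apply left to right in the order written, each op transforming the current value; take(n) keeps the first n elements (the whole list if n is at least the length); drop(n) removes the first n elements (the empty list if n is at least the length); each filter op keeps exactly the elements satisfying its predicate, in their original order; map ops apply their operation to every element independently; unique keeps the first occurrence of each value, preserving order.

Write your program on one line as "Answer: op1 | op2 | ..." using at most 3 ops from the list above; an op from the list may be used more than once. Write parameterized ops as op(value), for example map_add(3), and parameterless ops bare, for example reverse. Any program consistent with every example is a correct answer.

filter_even | reverse

Check, running the answer program on each example:
  [28, -29, -43, -41] -> [28] -> [28]
  [25, 35, 2] -> [2] -> [2]
  [14, 21, 24, 41, -1, 31, -11, 1, -41, -49] -> [14, 24] -> [24, 14]
  [29, 30, -40, -17] -> [30, -40] -> [-40, 30]
  [-16, -24, 35, -1, -24] -> [-16, -24, -24] -> [-24, -24, -16]
  [-46, 50, 5] -> [-46, 50] -> [50, -46]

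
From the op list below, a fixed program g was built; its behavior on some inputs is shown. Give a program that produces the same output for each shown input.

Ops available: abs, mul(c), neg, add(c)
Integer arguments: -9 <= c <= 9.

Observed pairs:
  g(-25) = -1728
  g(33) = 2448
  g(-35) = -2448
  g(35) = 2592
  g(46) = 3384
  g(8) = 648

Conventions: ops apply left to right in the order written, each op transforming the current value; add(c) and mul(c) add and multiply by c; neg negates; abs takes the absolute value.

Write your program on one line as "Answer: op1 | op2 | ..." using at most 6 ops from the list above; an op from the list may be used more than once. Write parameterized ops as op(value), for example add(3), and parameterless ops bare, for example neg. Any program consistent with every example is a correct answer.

neg | mul(9) | add(-9) | neg | mul(8)

Check, running the answer program on each example:
  -25 -> 25 -> 225 -> 216 -> -216 -> -1728
  33 -> -33 -> -297 -> -306 -> 306 -> 2448
  -35 -> 35 -> 315 -> 306 -> -306 -> -2448
  35 -> -35 -> -315 -> -324 -> 324 -> 2592
  46 -> -46 -> -414 -> -423 -> 423 -> 3384
  8 -> -8 -> -72 -> -81 -> 81 -> 648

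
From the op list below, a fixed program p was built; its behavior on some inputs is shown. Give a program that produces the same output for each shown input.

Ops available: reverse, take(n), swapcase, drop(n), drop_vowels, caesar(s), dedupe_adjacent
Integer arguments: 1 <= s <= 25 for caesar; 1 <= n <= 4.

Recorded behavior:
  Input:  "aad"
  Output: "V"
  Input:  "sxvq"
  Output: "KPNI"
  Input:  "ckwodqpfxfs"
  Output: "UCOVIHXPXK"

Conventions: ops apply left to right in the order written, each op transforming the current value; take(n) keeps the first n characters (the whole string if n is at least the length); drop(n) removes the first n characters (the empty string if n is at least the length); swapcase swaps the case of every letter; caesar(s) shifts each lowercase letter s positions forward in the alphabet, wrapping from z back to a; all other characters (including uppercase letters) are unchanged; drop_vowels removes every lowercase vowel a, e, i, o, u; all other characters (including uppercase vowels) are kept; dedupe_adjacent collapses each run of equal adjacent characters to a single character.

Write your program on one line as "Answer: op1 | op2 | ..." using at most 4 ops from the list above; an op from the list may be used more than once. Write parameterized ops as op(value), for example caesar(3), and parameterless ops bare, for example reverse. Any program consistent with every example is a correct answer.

drop_vowels | caesar(18) | swapcase

Check, running the answer program on each example:
  "aad" -> "d" -> "v" -> "V"
  "sxvq" -> "sxvq" -> "kpni" -> "KPNI"
  "ckwodqpfxfs" -> "ckwdqpfxfs" -> "ucovihxpxk" -> "UCOVIHXPXK"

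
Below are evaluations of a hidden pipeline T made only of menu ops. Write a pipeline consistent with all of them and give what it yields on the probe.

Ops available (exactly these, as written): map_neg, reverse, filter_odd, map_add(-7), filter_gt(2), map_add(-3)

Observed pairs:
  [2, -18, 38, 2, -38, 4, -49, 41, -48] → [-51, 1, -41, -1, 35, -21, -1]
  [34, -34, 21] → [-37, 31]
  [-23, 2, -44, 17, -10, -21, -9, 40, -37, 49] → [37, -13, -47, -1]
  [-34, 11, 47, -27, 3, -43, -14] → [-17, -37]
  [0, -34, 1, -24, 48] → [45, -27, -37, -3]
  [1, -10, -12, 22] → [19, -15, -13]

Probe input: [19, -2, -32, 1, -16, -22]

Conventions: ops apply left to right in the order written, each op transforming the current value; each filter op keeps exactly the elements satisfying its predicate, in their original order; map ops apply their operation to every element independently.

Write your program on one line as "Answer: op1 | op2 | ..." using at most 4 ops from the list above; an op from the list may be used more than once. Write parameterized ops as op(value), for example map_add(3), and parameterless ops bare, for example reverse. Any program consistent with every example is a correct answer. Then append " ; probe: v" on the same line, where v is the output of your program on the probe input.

map_add(-3) | filter_odd | reverse ; probe: [-25, -19, -35, -5]

Check, running the answer program on each example:
  [2, -18, 38, 2, -38, 4, -49, 41, -48] -> [-1, -21, 35, -1, -41, 1, -52, 38, -51] -> [-1, -21, 35, -1, -41, 1, -51] -> [-51, 1, -41, -1, 35, -21, -1]
  [34, -34, 21] -> [31, -37, 18] -> [31, -37] -> [-37, 31]
  [-23, 2, -44, 17, -10, -21, -9, 40, -37, 49] -> [-26, -1, -47, 14, -13, -24, -12, 37, -40, 46] -> [-1, -47, -13, 37] -> [37, -13, -47, -1]
  [-34, 11, 47, -27, 3, -43, -14] -> [-37, 8, 44, -30, 0, -46, -17] -> [-37, -17] -> [-17, -37]
  [0, -34, 1, -24, 48] -> [-3, -37, -2, -27, 45] -> [-3, -37, -27, 45] -> [45, -27, -37, -3]
  [1, -10, -12, 22] -> [-2, -13, -15, 19] -> [-13, -15, 19] -> [19, -15, -13]
  probe: [19, -2, -32, 1, -16, -22] -> [16, -5, -35, -2, -19, -25] -> [-5, -35, -19, -25] -> [-25, -19, -35, -5]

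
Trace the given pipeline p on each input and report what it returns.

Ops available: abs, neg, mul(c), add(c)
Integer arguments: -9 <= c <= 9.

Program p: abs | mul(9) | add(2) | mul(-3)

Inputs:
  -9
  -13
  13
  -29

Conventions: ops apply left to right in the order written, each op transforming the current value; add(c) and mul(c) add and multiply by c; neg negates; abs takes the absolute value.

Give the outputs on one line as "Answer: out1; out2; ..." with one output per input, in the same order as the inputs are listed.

Execution, op by op:
  -9 -> 9 -> 81 -> 83 -> -249
  -13 -> 13 -> 117 -> 119 -> -357
  13 -> 13 -> 117 -> 119 -> -357
  -29 -> 29 -> 261 -> 263 -> -789

-249; -357; -357; -789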